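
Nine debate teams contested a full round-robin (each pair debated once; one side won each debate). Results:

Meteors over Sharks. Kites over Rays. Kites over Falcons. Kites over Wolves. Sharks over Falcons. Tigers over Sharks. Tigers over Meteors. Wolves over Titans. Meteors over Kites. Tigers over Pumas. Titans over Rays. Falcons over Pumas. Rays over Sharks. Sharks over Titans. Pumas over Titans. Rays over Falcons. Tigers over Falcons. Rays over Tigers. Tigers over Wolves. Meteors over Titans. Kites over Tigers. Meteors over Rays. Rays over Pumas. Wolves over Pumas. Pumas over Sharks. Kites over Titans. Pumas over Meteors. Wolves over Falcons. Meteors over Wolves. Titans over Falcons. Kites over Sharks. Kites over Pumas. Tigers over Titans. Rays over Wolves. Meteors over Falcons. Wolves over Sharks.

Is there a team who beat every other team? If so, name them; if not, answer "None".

Highest win total is Kites with 7 (out of 8 possible).
Kites lost to Meteors, so no team went undefeated.

None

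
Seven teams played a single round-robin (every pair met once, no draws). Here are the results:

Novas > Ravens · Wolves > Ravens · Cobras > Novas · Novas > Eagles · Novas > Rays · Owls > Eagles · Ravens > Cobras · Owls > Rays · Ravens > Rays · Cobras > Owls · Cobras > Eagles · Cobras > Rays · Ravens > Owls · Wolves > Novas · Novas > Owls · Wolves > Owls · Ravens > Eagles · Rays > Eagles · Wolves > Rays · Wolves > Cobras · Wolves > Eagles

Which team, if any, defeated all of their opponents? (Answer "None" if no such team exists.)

Wolves has 6 wins out of 6 opponents — a perfect record.

Wolves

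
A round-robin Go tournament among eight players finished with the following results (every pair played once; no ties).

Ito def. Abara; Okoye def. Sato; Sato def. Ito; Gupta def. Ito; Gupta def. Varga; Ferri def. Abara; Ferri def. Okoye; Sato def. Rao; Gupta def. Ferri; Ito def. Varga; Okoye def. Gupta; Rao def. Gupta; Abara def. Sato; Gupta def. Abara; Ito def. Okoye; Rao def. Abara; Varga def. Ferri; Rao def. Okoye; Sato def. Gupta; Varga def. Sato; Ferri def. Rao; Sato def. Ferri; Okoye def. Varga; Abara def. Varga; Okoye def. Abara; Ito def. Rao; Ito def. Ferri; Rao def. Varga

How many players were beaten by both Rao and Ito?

3

Rao beat: Abara, Gupta, Varga, Okoye.
Ito beat: Rao, Abara, Ferri, Varga, Okoye.
Both beat: Abara, Varga, Okoye — 3.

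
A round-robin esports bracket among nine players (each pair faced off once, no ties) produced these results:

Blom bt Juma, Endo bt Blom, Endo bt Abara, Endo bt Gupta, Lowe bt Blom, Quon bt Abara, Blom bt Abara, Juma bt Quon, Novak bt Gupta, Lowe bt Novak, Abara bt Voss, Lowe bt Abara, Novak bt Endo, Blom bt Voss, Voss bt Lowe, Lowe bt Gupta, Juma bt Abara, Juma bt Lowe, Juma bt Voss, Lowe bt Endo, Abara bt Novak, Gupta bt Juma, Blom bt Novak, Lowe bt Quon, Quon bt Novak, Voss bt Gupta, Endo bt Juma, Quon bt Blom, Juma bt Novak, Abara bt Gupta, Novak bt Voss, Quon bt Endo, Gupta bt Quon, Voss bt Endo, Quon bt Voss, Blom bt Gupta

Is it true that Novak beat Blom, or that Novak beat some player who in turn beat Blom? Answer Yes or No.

Yes

Novak did not beat Blom directly.
Novak beat Gupta, Endo, Voss. Of those, Endo beat Blom.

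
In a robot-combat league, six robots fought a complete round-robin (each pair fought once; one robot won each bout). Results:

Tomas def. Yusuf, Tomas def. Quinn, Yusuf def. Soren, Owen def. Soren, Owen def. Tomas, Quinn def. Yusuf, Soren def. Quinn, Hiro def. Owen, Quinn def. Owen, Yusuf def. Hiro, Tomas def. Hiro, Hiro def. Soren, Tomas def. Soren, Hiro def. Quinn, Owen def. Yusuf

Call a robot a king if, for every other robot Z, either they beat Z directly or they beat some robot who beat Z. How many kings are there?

Hiro reaches everyone (king).
Owen reaches everyone (king).
Yusuf cannot reach Tomas in two steps.
Soren cannot reach Hiro, Tomas in two steps.
Tomas reaches everyone (king).
Quinn reaches everyone (king).
Kings: Hiro, Owen, Tomas, Quinn — 4.

4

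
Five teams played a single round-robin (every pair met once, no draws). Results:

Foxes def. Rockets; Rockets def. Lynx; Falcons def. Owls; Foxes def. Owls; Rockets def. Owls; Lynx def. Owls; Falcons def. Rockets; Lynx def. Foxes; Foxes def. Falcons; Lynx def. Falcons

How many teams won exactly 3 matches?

Win totals: Falcons 2, Foxes 3, Lynx 3, Rockets 2, Owls 0.
Exactly 3: Foxes, Lynx — 2 teams.

2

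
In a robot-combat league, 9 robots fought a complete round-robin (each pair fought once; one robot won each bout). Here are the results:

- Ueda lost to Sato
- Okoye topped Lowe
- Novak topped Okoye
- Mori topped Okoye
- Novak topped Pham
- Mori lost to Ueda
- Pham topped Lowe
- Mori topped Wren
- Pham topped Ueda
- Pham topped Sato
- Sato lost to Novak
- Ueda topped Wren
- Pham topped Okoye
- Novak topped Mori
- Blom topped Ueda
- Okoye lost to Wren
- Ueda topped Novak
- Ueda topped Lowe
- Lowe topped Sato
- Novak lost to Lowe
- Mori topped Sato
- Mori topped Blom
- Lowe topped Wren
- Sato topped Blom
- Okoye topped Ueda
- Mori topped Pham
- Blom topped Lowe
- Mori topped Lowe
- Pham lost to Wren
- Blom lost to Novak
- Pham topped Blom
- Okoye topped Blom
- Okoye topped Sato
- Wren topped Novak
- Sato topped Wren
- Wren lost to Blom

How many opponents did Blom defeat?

3

Blom's results: beat Wren, Lowe, Ueda; lost to Novak, Okoye, Pham, Mori, Sato.
That is 3 wins.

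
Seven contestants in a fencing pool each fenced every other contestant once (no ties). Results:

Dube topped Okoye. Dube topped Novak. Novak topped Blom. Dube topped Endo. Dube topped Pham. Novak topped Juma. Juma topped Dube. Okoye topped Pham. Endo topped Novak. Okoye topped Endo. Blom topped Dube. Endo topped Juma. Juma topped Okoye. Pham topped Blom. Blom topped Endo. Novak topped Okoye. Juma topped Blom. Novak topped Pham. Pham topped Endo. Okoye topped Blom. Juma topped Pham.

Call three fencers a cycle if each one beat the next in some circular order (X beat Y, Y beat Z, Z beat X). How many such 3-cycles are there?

11

Win totals: Endo 2, Dube 4, Okoye 3, Juma 4, Novak 4, Pham 2, Blom 2.
A fencer with w wins dominates both others in C(w,2) triples; summing gives 1 + 6 + 3 + 6 + 6 + 1 + 1 = 24 transitive triples.
Total triples C(7,3) = 35, so cyclic triples = 35 − 24 = 11.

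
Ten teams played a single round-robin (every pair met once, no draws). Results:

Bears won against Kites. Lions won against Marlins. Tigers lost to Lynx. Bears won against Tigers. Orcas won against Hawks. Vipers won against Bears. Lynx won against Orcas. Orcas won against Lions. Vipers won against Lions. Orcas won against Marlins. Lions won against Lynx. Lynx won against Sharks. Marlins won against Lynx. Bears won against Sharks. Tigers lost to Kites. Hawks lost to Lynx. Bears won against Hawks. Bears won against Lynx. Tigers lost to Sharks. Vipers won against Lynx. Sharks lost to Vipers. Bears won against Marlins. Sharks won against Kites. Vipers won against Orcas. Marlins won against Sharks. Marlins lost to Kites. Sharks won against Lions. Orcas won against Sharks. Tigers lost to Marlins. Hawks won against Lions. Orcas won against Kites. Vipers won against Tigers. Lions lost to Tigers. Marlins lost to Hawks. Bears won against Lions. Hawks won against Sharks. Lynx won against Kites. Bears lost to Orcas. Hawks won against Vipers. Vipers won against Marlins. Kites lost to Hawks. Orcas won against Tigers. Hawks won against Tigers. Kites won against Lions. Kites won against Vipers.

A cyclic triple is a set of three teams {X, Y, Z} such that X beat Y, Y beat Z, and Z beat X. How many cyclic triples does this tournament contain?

19

Win totals: Kites 4, Bears 7, Lynx 5, Orcas 7, Tigers 1, Hawks 6, Sharks 3, Vipers 7, Lions 2, Marlins 3.
A team with w wins dominates both others in C(w,2) triples; summing gives 6 + 21 + 10 + 21 + 0 + 15 + 3 + 21 + 1 + 3 = 101 transitive triples.
Total triples C(10,3) = 120, so cyclic triples = 120 − 101 = 19.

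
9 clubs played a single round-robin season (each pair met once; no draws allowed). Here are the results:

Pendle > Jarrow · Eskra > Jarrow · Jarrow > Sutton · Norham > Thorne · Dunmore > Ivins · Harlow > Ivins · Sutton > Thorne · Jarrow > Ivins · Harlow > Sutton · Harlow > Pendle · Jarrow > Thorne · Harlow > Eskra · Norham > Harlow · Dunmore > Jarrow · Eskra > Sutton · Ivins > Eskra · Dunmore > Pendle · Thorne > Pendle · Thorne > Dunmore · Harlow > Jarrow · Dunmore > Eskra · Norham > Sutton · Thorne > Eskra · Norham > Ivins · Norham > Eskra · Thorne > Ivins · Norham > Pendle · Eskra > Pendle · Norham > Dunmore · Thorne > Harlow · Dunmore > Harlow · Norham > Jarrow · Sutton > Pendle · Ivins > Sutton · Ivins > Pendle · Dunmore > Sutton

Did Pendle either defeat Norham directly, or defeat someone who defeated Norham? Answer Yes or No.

Pendle did not beat Norham directly.
Pendle beat Jarrow, but each of them lost to Norham. No two-step path.

No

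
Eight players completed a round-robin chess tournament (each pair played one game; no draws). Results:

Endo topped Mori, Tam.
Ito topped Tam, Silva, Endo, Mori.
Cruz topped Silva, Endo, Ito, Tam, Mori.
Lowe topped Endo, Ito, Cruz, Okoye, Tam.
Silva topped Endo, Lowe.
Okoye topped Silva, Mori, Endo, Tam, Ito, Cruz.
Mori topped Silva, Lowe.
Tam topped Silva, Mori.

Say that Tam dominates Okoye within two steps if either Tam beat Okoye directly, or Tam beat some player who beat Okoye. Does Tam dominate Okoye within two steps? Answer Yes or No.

No

Tam did not beat Okoye directly.
Tam beat Mori, Silva, but each of them lost to Okoye. No two-step path.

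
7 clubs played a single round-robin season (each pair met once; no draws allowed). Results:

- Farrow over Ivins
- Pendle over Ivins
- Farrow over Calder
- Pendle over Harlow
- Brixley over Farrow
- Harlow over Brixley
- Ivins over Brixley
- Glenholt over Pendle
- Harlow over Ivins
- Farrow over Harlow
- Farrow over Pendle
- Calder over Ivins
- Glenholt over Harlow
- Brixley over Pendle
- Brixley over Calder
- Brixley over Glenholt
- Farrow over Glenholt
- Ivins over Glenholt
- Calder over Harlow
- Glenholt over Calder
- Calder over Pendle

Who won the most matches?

Win totals: Farrow 5, Calder 3, Ivins 2, Brixley 4, Pendle 2, Glenholt 3, Harlow 2.
Farrow leads with 5 wins (next highest: 4).

Farrow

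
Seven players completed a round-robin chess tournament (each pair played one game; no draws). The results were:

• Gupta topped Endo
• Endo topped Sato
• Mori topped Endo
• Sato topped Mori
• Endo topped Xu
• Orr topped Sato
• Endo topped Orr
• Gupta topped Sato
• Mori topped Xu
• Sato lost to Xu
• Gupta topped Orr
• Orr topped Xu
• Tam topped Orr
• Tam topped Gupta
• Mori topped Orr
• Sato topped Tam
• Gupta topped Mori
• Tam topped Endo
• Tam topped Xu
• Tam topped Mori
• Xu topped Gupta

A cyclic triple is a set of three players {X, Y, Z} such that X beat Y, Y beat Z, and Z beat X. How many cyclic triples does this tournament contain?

10

Win totals: Tam 5, Orr 2, Xu 2, Sato 2, Endo 3, Mori 3, Gupta 4.
A player with w wins dominates both others in C(w,2) triples; summing gives 10 + 1 + 1 + 1 + 3 + 3 + 6 = 25 transitive triples.
Total triples C(7,3) = 35, so cyclic triples = 35 − 25 = 10.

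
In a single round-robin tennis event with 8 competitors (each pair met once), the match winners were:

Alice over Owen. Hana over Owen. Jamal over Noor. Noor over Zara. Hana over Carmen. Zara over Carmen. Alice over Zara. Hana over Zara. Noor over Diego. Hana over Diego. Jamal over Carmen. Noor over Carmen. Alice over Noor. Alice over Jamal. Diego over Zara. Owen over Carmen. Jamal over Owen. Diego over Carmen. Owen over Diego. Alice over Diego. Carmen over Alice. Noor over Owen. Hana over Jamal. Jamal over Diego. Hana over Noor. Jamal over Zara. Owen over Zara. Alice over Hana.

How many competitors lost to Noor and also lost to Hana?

4

Noor beat: Diego, Owen, Carmen, Zara.
Hana beat: Jamal, Diego, Owen, Carmen, Zara, Noor.
Both beat: Diego, Owen, Carmen, Zara — 4.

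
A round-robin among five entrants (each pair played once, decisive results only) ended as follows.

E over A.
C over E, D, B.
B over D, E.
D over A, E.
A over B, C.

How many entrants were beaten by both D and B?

1

D beat: A, E.
B beat: D, E.
Both beat: E — 1.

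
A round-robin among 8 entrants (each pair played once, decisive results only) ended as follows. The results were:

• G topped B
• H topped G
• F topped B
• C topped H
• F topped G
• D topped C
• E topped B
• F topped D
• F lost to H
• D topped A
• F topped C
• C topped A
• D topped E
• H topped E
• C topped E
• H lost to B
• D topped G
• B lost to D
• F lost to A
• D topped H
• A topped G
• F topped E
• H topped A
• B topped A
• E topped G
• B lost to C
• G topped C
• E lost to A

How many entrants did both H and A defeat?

3

H beat: A, E, F, G.
A beat: E, F, G.
Both beat: E, F, G — 3.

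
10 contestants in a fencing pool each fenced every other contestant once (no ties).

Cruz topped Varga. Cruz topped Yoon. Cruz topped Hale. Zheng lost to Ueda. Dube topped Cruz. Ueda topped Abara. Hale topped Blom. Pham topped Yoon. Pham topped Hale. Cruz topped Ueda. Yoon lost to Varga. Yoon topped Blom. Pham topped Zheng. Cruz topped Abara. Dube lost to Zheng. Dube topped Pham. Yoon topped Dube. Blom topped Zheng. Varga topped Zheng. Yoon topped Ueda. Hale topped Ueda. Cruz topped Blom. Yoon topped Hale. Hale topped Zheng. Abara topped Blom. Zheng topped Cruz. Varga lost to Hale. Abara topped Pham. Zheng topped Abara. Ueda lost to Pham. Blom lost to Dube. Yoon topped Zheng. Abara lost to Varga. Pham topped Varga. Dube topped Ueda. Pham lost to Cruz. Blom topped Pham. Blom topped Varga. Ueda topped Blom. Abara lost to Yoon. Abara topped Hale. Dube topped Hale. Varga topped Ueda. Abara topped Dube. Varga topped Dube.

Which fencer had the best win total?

Cruz

Win totals: Varga 5, Yoon 6, Hale 4, Pham 5, Dube 5, Blom 3, Zheng 3, Abara 4, Ueda 3, Cruz 7.
Cruz leads with 7 wins (next highest: 6).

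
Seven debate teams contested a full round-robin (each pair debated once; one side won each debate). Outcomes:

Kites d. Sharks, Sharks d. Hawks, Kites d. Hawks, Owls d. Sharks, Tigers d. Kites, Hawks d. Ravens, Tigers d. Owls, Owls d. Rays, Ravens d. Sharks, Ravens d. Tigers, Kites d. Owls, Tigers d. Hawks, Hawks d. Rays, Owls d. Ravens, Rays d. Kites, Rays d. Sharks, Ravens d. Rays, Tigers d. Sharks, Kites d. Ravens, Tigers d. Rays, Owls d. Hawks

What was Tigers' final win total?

Tigers' results: beat Owls, Hawks, Rays, Sharks, Kites; lost to Ravens.
That is 5 wins.

5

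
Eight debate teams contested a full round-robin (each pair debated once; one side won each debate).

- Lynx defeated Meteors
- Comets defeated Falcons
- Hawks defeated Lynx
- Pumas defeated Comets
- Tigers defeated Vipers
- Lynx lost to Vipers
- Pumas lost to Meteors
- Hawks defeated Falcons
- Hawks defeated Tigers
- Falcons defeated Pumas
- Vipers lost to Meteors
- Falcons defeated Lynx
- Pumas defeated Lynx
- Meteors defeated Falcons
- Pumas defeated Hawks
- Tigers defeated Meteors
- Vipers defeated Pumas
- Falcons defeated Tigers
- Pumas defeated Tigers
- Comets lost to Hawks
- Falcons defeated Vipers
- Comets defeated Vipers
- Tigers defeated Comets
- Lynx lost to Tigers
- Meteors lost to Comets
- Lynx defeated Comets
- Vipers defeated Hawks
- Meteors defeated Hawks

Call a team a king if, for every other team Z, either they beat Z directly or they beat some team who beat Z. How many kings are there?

Vipers reaches everyone (king).
Hawks reaches everyone (king).
Falcons reaches everyone (king).
Tigers reaches everyone (king).
Meteors reaches everyone (king).
Comets reaches everyone (king).
Pumas reaches everyone (king).
Lynx cannot reach Tigers in two steps.
Kings: Vipers, Hawks, Falcons, Tigers, Meteors, Comets, Pumas — 7.

7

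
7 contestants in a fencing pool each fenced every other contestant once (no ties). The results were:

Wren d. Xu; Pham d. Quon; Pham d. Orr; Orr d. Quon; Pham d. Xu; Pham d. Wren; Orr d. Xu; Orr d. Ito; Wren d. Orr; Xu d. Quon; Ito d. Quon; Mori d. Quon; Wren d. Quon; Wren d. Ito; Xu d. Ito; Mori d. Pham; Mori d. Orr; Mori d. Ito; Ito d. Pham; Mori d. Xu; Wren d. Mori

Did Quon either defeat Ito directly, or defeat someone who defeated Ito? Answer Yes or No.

Quon did not beat Ito directly.
Quon beat no one, so there is no intermediate fencer.

No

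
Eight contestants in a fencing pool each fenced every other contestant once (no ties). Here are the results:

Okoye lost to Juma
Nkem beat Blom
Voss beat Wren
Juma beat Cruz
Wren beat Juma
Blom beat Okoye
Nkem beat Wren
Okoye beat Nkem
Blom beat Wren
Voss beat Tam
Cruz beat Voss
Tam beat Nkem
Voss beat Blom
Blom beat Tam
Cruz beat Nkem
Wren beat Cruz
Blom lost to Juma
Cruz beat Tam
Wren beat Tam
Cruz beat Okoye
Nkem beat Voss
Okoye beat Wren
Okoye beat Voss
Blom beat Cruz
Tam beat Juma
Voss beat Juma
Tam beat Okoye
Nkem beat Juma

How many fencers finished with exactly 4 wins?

Win totals: Okoye 3, Blom 4, Voss 4, Wren 3, Tam 3, Cruz 4, Juma 3, Nkem 4.
Exactly 4: Blom, Voss, Cruz, Nkem — 4 fencers.

4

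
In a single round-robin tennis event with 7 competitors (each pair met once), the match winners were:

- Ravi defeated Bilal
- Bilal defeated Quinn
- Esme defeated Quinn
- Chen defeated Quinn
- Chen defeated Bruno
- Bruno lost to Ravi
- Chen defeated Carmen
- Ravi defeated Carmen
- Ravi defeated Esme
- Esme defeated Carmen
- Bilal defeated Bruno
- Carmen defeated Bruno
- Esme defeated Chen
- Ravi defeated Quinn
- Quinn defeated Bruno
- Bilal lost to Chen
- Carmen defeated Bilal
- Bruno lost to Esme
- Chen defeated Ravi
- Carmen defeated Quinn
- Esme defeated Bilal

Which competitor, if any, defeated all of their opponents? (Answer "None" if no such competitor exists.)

None

Highest win total is Ravi with 5 (out of 6 possible).
Ravi lost to Chen, so no competitor went undefeated.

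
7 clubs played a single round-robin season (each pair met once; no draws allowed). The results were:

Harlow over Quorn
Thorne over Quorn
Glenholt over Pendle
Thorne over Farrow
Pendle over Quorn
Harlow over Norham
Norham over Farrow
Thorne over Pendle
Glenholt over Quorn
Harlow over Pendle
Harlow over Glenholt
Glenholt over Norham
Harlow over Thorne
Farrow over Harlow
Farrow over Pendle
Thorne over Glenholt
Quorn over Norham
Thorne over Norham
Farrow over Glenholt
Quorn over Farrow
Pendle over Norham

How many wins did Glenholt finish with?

Glenholt's results: beat Pendle, Quorn, Norham; lost to Harlow, Thorne, Farrow.
That is 3 wins.

3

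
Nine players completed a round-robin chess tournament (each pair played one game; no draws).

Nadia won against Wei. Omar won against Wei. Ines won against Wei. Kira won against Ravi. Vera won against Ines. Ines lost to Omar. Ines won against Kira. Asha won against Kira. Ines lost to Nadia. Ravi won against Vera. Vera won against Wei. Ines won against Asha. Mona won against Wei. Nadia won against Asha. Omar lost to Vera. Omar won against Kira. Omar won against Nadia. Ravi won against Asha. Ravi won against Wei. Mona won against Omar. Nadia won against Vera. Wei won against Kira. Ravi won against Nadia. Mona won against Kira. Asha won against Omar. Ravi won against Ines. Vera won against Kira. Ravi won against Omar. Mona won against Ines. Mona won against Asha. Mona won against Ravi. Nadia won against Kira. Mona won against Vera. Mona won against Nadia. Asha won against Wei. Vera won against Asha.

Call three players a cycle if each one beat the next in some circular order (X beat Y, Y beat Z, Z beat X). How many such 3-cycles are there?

9

Win totals: Omar 4, Ravi 6, Kira 1, Vera 5, Nadia 5, Mona 8, Asha 3, Wei 1, Ines 3.
A player with w wins dominates both others in C(w,2) triples; summing gives 6 + 15 + 0 + 10 + 10 + 28 + 3 + 0 + 3 = 75 transitive triples.
Total triples C(9,3) = 84, so cyclic triples = 84 − 75 = 9.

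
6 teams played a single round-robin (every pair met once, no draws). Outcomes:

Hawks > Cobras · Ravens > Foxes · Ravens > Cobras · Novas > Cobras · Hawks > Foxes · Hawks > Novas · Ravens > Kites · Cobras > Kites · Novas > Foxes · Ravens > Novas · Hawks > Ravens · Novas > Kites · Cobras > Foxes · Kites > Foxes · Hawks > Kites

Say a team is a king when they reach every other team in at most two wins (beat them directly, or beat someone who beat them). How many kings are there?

1

Ravens cannot reach Hawks in two steps.
Kites cannot reach Ravens, Cobras, Novas, Hawks in two steps.
Cobras cannot reach Ravens, Novas, Hawks in two steps.
Foxes cannot reach Ravens, Kites, Cobras, Novas, Hawks in two steps.
Novas cannot reach Ravens, Hawks in two steps.
Hawks reaches everyone (king).
Kings: Hawks — 1.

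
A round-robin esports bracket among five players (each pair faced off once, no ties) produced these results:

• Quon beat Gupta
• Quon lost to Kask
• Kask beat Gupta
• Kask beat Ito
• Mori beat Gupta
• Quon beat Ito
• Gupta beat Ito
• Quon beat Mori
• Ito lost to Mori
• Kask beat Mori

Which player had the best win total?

Kask

Win totals: Kask 4, Ito 0, Quon 3, Mori 2, Gupta 1.
Kask leads with 4 wins (next highest: 3).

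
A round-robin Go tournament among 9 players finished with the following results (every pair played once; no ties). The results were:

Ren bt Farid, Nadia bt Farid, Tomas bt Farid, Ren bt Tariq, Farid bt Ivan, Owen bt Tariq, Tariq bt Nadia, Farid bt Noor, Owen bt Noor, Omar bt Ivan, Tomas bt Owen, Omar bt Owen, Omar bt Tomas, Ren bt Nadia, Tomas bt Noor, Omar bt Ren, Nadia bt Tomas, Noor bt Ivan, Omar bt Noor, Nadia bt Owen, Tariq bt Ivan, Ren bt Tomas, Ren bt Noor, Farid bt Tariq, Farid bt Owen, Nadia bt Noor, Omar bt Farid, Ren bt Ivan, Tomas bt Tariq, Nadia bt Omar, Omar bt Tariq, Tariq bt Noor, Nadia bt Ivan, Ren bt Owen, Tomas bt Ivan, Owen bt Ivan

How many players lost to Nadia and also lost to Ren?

5

Nadia beat: Farid, Ivan, Omar, Noor, Tomas, Owen.
Ren beat: Tariq, Farid, Ivan, Noor, Tomas, Nadia, Owen.
Both beat: Farid, Ivan, Noor, Tomas, Owen — 5.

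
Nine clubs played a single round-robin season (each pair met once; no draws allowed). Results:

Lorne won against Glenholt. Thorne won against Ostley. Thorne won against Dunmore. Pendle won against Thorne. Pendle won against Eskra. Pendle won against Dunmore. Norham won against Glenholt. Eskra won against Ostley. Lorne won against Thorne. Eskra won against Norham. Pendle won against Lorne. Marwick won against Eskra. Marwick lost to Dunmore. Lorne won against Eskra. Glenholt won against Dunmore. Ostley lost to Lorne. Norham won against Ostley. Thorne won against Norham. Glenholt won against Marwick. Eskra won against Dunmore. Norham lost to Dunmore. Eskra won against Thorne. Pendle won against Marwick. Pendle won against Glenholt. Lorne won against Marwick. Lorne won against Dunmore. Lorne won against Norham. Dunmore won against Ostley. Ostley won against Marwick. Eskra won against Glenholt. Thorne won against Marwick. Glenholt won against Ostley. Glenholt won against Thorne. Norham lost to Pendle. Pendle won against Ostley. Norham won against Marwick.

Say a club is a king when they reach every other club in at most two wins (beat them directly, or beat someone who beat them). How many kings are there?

1

Dunmore cannot reach Pendle, Thorne, Lorne in two steps.
Eskra cannot reach Pendle, Lorne in two steps.
Pendle reaches everyone (king).
Ostley cannot reach Dunmore, Pendle, Thorne, Norham, Glenholt, Lorne in two steps.
Thorne cannot reach Pendle, Lorne in two steps.
Norham cannot reach Pendle, Lorne in two steps.
Glenholt cannot reach Pendle, Lorne in two steps.
Lorne cannot reach Pendle in two steps.
Marwick cannot reach Pendle, Lorne in two steps.
Kings: Pendle — 1.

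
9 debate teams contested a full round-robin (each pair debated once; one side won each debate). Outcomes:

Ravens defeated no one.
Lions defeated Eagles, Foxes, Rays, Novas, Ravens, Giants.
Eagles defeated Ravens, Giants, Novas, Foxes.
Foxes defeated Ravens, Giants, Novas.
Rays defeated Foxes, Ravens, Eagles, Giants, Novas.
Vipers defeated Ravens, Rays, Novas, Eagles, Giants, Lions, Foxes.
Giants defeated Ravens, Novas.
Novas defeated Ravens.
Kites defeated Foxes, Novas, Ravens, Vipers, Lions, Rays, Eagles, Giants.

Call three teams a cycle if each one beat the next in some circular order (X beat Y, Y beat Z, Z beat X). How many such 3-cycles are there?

0

Win totals: Ravens 0, Kites 8, Lions 6, Rays 5, Foxes 3, Eagles 4, Novas 1, Giants 2, Vipers 7.
A team with w wins dominates both others in C(w,2) triples; summing gives 0 + 28 + 15 + 10 + 3 + 6 + 0 + 1 + 21 = 84 transitive triples.
Total triples C(9,3) = 84, so cyclic triples = 84 − 84 = 0.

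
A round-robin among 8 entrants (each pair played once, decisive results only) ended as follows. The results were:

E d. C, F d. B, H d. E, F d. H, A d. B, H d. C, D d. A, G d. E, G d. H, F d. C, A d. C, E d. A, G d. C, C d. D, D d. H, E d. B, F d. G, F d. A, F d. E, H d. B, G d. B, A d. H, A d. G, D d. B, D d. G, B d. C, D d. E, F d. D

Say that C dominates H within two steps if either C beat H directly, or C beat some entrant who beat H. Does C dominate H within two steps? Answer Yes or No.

Yes

C did not beat H directly.
C beat D. Of those, D beat H.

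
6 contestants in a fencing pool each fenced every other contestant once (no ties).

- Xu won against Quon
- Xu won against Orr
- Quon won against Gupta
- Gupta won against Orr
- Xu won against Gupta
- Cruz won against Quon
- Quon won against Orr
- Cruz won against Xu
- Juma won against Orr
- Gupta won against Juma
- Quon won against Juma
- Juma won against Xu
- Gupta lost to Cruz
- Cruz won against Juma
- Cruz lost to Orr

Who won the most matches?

Win totals: Xu 3, Orr 1, Quon 3, Gupta 2, Cruz 4, Juma 2.
Cruz leads with 4 wins (next highest: 3).

Cruz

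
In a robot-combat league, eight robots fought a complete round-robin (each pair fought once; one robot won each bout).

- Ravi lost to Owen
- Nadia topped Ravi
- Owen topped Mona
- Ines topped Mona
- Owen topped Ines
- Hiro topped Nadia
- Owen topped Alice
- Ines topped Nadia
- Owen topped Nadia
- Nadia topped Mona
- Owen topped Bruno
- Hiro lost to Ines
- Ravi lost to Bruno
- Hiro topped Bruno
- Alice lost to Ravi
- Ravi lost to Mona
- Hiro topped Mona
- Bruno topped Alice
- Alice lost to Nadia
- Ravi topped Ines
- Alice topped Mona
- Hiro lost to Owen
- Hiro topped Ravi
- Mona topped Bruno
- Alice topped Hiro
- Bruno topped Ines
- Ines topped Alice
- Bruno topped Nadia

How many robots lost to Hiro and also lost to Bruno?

2

Hiro beat: Nadia, Mona, Ravi, Bruno.
Bruno beat: Nadia, Ines, Ravi, Alice.
Both beat: Nadia, Ravi — 2.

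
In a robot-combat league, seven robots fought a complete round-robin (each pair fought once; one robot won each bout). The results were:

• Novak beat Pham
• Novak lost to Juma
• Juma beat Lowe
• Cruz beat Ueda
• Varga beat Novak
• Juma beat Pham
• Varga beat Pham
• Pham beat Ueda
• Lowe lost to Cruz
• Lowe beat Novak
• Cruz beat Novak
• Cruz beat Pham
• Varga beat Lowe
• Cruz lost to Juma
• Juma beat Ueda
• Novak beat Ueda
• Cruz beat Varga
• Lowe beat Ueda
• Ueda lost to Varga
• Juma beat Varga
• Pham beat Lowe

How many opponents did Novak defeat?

Novak's results: beat Ueda, Pham; lost to Varga, Lowe, Juma, Cruz.
That is 2 wins.

2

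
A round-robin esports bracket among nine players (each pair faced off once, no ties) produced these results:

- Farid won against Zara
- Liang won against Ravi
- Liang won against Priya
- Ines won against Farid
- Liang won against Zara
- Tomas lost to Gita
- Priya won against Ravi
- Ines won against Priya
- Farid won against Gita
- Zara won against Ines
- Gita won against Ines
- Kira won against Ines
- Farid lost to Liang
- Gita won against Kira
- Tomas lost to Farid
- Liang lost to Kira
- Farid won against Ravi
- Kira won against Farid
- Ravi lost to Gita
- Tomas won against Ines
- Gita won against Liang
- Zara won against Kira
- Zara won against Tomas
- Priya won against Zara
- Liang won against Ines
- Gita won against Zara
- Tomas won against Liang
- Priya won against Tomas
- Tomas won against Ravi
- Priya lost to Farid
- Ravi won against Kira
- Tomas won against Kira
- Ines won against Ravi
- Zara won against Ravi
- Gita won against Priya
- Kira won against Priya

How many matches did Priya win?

Priya's results: beat Ravi, Tomas, Zara; lost to Farid, Kira, Liang, Ines, Gita.
That is 3 wins.

3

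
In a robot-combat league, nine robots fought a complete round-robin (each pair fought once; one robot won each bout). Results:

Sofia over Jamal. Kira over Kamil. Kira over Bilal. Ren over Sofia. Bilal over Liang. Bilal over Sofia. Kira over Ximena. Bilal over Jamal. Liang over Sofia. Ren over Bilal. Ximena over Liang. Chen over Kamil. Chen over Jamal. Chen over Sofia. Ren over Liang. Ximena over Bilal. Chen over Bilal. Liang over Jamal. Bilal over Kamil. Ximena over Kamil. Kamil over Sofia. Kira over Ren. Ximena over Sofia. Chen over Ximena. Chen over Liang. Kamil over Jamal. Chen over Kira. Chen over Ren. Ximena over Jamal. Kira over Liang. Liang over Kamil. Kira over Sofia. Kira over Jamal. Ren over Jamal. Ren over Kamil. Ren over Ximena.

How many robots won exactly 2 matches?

Win totals: Chen 8, Liang 3, Kira 7, Jamal 0, Ximena 5, Kamil 2, Bilal 4, Sofia 1, Ren 6.
Exactly 2: Kamil — 1 robot.

1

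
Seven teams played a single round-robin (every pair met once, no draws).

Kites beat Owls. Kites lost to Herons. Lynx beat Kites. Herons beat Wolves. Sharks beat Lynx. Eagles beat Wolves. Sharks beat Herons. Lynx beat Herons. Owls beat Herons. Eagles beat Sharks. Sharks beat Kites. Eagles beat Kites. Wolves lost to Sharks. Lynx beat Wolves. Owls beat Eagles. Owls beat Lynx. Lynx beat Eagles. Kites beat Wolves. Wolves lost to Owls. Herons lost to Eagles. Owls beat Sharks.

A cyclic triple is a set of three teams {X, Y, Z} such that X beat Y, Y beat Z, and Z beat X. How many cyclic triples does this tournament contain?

Win totals: Kites 2, Owls 5, Sharks 4, Eagles 4, Herons 2, Wolves 0, Lynx 4.
A team with w wins dominates both others in C(w,2) triples; summing gives 1 + 10 + 6 + 6 + 1 + 0 + 6 = 30 transitive triples.
Total triples C(7,3) = 35, so cyclic triples = 35 − 30 = 5.

5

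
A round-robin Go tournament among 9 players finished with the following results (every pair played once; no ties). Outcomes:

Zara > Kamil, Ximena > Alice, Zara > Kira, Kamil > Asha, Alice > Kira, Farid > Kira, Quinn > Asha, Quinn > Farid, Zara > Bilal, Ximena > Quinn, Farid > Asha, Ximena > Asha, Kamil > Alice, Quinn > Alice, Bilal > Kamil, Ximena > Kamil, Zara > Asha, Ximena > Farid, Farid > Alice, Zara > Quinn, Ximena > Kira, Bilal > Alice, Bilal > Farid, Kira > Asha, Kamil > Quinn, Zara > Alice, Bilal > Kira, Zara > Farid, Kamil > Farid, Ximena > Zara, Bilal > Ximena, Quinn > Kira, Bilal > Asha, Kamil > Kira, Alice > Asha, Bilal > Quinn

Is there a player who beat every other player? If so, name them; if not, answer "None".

Highest win total is Zara with 7 (out of 8 possible).
Zara lost to Ximena, so no player went undefeated.

None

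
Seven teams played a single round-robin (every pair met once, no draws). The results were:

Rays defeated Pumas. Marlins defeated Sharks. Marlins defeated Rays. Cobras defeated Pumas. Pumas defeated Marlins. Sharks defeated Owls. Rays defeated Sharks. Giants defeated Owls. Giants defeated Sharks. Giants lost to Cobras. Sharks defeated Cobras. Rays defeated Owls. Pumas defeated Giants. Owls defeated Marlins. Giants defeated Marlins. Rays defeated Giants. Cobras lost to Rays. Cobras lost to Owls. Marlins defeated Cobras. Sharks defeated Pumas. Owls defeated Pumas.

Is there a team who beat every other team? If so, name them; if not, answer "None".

None

Highest win total is Rays with 5 (out of 6 possible).
Rays lost to Marlins, so no team went undefeated.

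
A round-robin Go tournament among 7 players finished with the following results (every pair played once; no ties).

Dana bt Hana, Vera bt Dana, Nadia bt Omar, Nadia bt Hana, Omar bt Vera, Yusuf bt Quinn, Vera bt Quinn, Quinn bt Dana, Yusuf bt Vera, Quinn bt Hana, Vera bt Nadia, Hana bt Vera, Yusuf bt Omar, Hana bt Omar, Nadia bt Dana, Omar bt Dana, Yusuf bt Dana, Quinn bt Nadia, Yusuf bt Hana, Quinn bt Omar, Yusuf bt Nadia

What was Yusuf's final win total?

6

Yusuf's results: beat Nadia, Quinn, Omar, Vera, Hana, Dana; lost to no one.
That is 6 wins.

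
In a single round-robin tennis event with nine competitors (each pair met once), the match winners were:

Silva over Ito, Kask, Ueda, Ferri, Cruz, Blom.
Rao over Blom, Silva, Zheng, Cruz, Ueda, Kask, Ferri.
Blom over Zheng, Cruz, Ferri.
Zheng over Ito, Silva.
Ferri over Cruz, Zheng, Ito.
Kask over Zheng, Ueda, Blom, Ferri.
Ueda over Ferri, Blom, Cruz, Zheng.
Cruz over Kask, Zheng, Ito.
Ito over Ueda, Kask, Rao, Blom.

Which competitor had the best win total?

Rao

Win totals: Ferri 3, Ito 4, Cruz 3, Zheng 2, Silva 6, Ueda 4, Rao 7, Blom 3, Kask 4.
Rao leads with 7 wins (next highest: 6).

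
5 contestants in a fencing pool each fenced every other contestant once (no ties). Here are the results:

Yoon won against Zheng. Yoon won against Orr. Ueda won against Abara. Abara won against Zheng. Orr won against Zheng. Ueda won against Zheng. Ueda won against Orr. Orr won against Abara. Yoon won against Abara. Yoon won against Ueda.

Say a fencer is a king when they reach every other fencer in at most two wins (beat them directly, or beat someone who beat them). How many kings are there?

1

Ueda cannot reach Yoon in two steps.
Zheng cannot reach Ueda, Abara, Yoon, Orr in two steps.
Abara cannot reach Ueda, Yoon, Orr in two steps.
Yoon reaches everyone (king).
Orr cannot reach Ueda, Yoon in two steps.
Kings: Yoon — 1.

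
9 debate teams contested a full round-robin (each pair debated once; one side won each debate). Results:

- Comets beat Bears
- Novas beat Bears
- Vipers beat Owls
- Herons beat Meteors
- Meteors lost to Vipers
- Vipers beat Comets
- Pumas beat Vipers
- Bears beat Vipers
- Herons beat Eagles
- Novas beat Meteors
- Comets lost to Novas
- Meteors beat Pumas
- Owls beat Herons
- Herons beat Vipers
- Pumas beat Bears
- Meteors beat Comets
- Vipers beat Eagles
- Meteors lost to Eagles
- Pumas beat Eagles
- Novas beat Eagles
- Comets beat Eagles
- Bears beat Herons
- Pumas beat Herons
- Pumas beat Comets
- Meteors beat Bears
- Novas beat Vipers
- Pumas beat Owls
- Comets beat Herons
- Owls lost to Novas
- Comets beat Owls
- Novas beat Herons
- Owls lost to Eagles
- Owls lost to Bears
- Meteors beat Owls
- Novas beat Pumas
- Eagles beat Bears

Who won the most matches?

Win totals: Novas 8, Meteors 4, Eagles 3, Herons 3, Comets 4, Pumas 6, Bears 3, Vipers 4, Owls 1.
Novas leads with 8 wins (next highest: 6).

Novas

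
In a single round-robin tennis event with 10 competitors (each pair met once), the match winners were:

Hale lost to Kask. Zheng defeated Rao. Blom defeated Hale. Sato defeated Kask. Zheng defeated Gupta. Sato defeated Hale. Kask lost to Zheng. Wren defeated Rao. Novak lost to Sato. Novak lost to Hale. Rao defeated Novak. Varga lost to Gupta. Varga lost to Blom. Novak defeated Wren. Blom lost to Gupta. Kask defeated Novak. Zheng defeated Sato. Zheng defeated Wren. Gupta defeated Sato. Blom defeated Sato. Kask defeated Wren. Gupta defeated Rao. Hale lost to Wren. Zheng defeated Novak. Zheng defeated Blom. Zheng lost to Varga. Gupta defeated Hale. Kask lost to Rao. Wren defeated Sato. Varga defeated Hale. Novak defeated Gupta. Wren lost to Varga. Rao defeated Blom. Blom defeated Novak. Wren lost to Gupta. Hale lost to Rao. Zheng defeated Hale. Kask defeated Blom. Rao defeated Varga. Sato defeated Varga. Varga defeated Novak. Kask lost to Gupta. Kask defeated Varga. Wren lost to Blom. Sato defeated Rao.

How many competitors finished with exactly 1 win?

1

Win totals: Rao 5, Varga 4, Blom 5, Wren 3, Hale 1, Zheng 8, Novak 2, Sato 5, Gupta 7, Kask 5.
Exactly 1: Hale — 1 competitor.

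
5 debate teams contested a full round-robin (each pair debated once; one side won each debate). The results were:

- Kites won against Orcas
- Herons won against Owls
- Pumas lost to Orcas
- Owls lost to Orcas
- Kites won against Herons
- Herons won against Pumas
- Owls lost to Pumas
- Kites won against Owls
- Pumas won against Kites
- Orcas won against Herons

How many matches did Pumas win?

Pumas' results: beat Kites, Owls; lost to Orcas, Herons.
That is 2 wins.

2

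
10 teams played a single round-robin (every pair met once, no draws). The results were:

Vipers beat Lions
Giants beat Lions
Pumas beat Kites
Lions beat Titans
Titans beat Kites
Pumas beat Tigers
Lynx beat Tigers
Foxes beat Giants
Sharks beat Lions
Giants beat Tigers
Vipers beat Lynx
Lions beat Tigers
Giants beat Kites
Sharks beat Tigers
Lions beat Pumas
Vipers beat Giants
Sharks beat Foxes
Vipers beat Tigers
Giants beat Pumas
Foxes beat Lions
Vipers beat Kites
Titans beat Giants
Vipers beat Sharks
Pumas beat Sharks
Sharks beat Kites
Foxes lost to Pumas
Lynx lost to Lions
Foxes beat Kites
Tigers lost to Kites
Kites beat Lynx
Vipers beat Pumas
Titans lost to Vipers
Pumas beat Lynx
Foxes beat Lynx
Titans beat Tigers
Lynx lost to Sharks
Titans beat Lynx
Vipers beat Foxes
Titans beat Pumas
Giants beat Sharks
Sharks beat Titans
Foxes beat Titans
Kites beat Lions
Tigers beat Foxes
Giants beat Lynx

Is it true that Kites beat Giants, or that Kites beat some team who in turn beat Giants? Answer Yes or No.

No

Kites did not beat Giants directly.
Kites beat Tigers, Lions, Lynx, but each of them lost to Giants. No two-step path.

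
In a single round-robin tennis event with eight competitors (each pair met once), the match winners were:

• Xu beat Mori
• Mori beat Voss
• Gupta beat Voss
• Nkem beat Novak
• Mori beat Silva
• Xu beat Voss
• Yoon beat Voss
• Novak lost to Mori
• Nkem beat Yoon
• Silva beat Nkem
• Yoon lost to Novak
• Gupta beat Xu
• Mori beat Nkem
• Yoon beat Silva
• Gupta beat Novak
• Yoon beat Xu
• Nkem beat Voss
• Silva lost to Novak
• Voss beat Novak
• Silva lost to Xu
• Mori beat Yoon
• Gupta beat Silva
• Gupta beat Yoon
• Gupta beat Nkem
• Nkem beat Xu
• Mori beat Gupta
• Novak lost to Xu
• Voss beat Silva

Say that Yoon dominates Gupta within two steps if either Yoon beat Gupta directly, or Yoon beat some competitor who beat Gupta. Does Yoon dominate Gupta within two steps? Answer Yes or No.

No

Yoon did not beat Gupta directly.
Yoon beat Voss, Xu, Silva, but each of them lost to Gupta. No two-step path.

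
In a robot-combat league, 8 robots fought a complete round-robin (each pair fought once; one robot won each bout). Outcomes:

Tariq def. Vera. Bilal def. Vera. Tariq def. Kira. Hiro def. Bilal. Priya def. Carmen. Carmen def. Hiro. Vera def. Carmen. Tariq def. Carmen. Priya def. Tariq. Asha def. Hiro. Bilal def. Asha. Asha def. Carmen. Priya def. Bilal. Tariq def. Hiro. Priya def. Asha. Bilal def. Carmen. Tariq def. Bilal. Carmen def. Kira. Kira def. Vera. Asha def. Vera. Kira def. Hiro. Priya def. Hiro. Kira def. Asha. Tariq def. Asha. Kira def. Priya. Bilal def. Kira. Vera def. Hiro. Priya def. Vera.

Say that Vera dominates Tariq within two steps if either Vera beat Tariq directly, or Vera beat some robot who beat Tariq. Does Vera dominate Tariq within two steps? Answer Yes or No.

No

Vera did not beat Tariq directly.
Vera beat Carmen, Hiro, but each of them lost to Tariq. No two-step path.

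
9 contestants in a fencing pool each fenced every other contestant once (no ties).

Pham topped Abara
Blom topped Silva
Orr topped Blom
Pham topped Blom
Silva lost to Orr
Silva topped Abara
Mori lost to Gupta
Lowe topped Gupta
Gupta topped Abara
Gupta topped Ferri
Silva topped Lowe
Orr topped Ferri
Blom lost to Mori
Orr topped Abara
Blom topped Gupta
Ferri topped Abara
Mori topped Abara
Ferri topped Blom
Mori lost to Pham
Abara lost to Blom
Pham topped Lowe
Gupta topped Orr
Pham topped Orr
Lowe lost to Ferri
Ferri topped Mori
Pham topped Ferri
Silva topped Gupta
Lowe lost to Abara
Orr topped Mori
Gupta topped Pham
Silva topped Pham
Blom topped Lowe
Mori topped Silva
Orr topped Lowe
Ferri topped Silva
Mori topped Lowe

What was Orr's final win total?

6

Orr's results: beat Blom, Mori, Lowe, Silva, Abara, Ferri; lost to Pham, Gupta.
That is 6 wins.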